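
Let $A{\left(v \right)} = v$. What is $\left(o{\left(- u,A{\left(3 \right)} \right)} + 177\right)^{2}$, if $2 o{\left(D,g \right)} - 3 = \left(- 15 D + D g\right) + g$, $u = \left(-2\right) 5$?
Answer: $14400$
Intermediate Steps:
$u = -10$
$o{\left(D,g \right)} = \frac{3}{2} + \frac{g}{2} - \frac{15 D}{2} + \frac{D g}{2}$ ($o{\left(D,g \right)} = \frac{3}{2} + \frac{\left(- 15 D + D g\right) + g}{2} = \frac{3}{2} + \frac{g - 15 D + D g}{2} = \frac{3}{2} + \left(\frac{g}{2} - \frac{15 D}{2} + \frac{D g}{2}\right) = \frac{3}{2} + \frac{g}{2} - \frac{15 D}{2} + \frac{D g}{2}$)
$\left(o{\left(- u,A{\left(3 \right)} \right)} + 177\right)^{2} = \left(\left(\frac{3}{2} + \frac{1}{2} \cdot 3 - \frac{15 \left(\left(-1\right) \left(-10\right)\right)}{2} + \frac{1}{2} \left(\left(-1\right) \left(-10\right)\right) 3\right) + 177\right)^{2} = \left(\left(\frac{3}{2} + \frac{3}{2} - 75 + \frac{1}{2} \cdot 10 \cdot 3\right) + 177\right)^{2} = \left(\left(\frac{3}{2} + \frac{3}{2} - 75 + 15\right) + 177\right)^{2} = \left(-57 + 177\right)^{2} = 120^{2} = 14400$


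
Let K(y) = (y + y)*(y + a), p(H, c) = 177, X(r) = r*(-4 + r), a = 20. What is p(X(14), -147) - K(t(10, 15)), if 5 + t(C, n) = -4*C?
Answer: -2073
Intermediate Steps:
t(C, n) = -5 - 4*C
K(y) = 2*y*(20 + y) (K(y) = (y + y)*(y + 20) = (2*y)*(20 + y) = 2*y*(20 + y))
p(X(14), -147) - K(t(10, 15)) = 177 - 2*(-5 - 4*10)*(20 + (-5 - 4*10)) = 177 - 2*(-5 - 40)*(20 + (-5 - 40)) = 177 - 2*(-45)*(20 - 45) = 177 - 2*(-45)*(-25) = 177 - 1*2250 = 177 - 2250 = -2073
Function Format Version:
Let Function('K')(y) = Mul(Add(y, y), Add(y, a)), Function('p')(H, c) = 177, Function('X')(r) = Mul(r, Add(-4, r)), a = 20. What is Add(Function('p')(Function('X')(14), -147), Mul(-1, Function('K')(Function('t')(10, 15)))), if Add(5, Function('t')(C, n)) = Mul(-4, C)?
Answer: -2073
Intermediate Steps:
Function('t')(C, n) = Add(-5, Mul(-4, C))
Function('K')(y) = Mul(2, y, Add(20, y)) (Function('K')(y) = Mul(Add(y, y), Add(y, 20)) = Mul(Mul(2, y), Add(20, y)) = Mul(2, y, Add(20, y)))
Add(Function('p')(Function('X')(14), -147), Mul(-1, Function('K')(Function('t')(10, 15)))) = Add(177, Mul(-1, Mul(2, Add(-5, Mul(-4, 10)), Add(20, Add(-5, Mul(-4, 10)))))) = Add(177, Mul(-1, Mul(2, Add(-5, -40), Add(20, Add(-5, -40))))) = Add(177, Mul(-1, Mul(2, -45, Add(20, -45)))) = Add(177, Mul(-1, Mul(2, -45, -25))) = Add(177, Mul(-1, 2250)) = Add(177, -2250) = -2073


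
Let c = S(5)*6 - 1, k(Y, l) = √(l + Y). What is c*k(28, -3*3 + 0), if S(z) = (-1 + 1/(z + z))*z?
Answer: -28*√19 ≈ -122.05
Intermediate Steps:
k(Y, l) = √(Y + l)
S(z) = z*(-1 + 1/(2*z)) (S(z) = (-1 + 1/(2*z))*z = z*(-1 + 1/(2*z)))
c = -28 (c = (½ - 1*5)*6 - 1 = (½ - 5)*6 - 1 = -9/2*6 - 1 = -27 - 1 = -28)
c*k(28, -3*3 + 0) = -28*√(28 + (-3*3 + 0)) = -28*√(28 + (-9 + 0)) = -28*√(28 - 9) = -28*√19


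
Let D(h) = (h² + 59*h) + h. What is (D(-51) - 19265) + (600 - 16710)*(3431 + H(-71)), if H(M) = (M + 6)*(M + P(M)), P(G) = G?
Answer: -203988434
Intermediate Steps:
H(M) = 2*M*(6 + M) (H(M) = (M + 6)*(M + M) = (6 + M)*(2*M) = 2*M*(6 + M))
D(h) = h² + 60*h
(D(-51) - 19265) + (600 - 16710)*(3431 + H(-71)) = (-51*(60 - 51) - 19265) + (600 - 16710)*(3431 + 2*(-71)*(6 - 71)) = (-51*9 - 19265) - 16110*(3431 + 2*(-71)*(-65)) = (-459 - 19265) - 16110*(3431 + 9230) = -19724 - 16110*12661 = -19724 - 203968710 = -203988434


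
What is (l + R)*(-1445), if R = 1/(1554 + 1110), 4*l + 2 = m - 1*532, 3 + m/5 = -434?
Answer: 2616682585/2664 ≈ 9.8224e+5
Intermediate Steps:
m = -2185 (m = -15 + 5*(-434) = -15 - 2170 = -2185)
l = -2719/4 (l = -½ + (-2185 - 1*532)/4 = -½ + (-2185 - 532)/4 = -½ + (¼)*(-2717) = -½ - 2717/4 = -2719/4 ≈ -679.75)
R = 1/2664 ≈ 0.00037538
(l + R)*(-1445) = (-2719/4 + 1/2664)*(-1445) = -1810853/2664*(-1445) = 2616682585/2664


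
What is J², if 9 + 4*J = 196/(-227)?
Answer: 5013121/824464 ≈ 6.0805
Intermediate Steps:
J = -2239/908 (J = -9/4 + (196/(-227))/4 = -9/4 + (196*(-1/227))/4 = -9/4 + (¼)*(-196/227) = -9/4 - 49/227 = -2239/908 ≈ -2.4659)
J² = (-2239/908)² = 5013121/824464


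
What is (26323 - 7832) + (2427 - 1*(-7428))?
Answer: 28346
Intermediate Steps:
(26323 - 7832) + (2427 - 1*(-7428)) = 18491 + (2427 + 7428) = 18491 + 9855 = 28346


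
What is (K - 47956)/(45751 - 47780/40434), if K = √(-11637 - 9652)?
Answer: -969526452/924924077 + 20217*I*√21289/924924077 ≈ -1.0482 + 0.0031892*I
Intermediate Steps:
K = I*√21289 (K = √(-21289) = I*√21289 ≈ 145.91*I)
(K - 47956)/(45751 - 47780/40434) = (I*√21289 - 47956)/(45751 - 47780/40434) = (-47956 + I*√21289)/(45751 - 47780*1/40434) = (-47956 + I*√21289)/(45751 - 23890/20217) = (-47956 + I*√21289)/(924924077/20217) = (-47956 + I*√21289)*(20217/924924077) = -969526452/924924077 + 20217*I*√21289/924924077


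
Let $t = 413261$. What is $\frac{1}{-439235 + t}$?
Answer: $- \frac{1}{25974} \approx -3.85 \cdot 10^{-5}$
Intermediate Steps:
$\frac{1}{-439235 + t} = \frac{1}{-439235 + 413261} = \frac{1}{-25974} = - \frac{1}{25974}$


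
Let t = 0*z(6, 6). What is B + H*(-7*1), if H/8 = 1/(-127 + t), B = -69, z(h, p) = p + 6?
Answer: -8707/127 ≈ -68.559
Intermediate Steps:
z(h, p) = 6 + p
t = 0 (t = 0*(6 + 6) = 0*12 = 0)
H = -8/127 (H = 8/(-127 + 0) = 8/(-127) = 8*(-1/127) = -8/127 ≈ -0.062992)
B + H*(-7*1) = -69 - (-56)/127 = -69 - 8/127*(-7) = -69 + 56/127 = -8707/127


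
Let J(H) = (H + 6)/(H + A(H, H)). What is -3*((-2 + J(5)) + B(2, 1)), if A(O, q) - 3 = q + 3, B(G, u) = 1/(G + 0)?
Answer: 39/16 ≈ 2.4375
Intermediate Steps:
B(G, u) = 1/G
A(O, q) = 6 + q (A(O, q) = 3 + (q + 3) = 3 + (3 + q) = 6 + q)
J(H) = (6 + H)/(6 + 2*H) (J(H) = (H + 6)/(H + (6 + H)) = (6 + H)/(6 + 2*H))
-3*((-2 + J(5)) + B(2, 1)) = -3*((-2 + (6 + 5)/(2*(3 + 5))) + 1/2) = -3*((-2 + (1/2)*11/8) + 1/2) = -3*((-2 + (1/2)*(1/8)*11) + 1/2) = -3*((-2 + 11/16) + 1/2) = -3*(-21/16 + 1/2) = -3*(-13/16) = 39/16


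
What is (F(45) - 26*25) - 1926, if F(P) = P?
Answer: -2531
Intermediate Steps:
(F(45) - 26*25) - 1926 = (45 - 26*25) - 1926 = (45 - 650) - 1926 = -605 - 1926 = -2531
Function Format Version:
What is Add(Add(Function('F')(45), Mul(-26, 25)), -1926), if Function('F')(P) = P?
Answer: -2531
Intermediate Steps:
Add(Add(Function('F')(45), Mul(-26, 25)), -1926) = Add(Add(45, Mul(-26, 25)), -1926) = Add(Add(45, -650), -1926) = Add(-605, -1926) = -2531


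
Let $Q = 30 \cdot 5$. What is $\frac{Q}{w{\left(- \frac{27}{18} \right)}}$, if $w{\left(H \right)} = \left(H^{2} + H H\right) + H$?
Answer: $50$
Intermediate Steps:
$w{\left(H \right)} = H + 2 H^{2}$ ($w{\left(H \right)} = \left(H^{2} + H^{2}\right) + H = 2 H^{2} + H = H + 2 H^{2}$)
$Q = 150$
$\frac{Q}{w{\left(- \frac{27}{18} \right)}} = \frac{150}{- \frac{27}{18} \left(1 + 2 \left(- \frac{27}{18}\right)\right)} = \frac{150}{\left(-27\right) \frac{1}{18} \left(1 + 2 \left(\left(-27\right) \frac{1}{18}\right)\right)} = \frac{150}{\left(- \frac{3}{2}\right) \left(1 + 2 \left(- \frac{3}{2}\right)\right)} = \frac{150}{\left(- \frac{3}{2}\right) \left(1 - 3\right)} = \frac{150}{\left(- \frac{3}{2}\right) \left(-2\right)} = \frac{150}{3} = 150 \cdot \frac{1}{3} = 50$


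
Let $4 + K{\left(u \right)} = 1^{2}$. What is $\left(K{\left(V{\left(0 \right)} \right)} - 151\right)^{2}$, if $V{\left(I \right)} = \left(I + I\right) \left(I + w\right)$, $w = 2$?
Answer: $23716$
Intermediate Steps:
$V{\left(I \right)} = 2 I \left(2 + I\right)$ ($V{\left(I \right)} = \left(I + I\right) \left(I + 2\right) = 2 I \left(2 + I\right)$)
$K{\left(u \right)} = -3$ ($K{\left(u \right)} = -4 + 1^{2} = -4 + 1 = -3$)
$\left(K{\left(V{\left(0 \right)} \right)} - 151\right)^{2} = \left(-3 - 151\right)^{2} = \left(-154\right)^{2} = 23716$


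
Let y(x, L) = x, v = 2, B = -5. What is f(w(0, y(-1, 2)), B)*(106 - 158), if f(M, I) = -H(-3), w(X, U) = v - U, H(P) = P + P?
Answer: -312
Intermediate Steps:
H(P) = 2*P
w(X, U) = 2 - U
f(M, I) = 6 (f(M, I) = -2*(-3) = -1*(-6) = 6)
f(w(0, y(-1, 2)), B)*(106 - 158) = 6*(106 - 158) = 6*(-52) = -312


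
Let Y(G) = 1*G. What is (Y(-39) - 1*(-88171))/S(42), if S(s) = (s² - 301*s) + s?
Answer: -22033/2709 ≈ -8.1333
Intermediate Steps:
S(s) = s² - 300*s
Y(G) = G
(Y(-39) - 1*(-88171))/S(42) = (-39 - 1*(-88171))/((42*(-300 + 42))) = (-39 + 88171)/((42*(-258))) = 88132/(-10836) = 88132*(-1/10836) = -22033/2709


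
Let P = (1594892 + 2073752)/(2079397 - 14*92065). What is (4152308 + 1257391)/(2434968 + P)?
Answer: 4276296733413/1924814218060 ≈ 2.2217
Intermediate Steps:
P = 3668644/790487 (P = 3668644/(2079397 - 1288910) = 3668644/790487 ≈ 4.6410)
(4152308 + 1257391)/(2434968 + P) = (4152308 + 1257391)/(2434968 + 3668644/790487) = 5409699/(1924814218060/790487) = 5409699*(790487/1924814218060) = 4276296733413/1924814218060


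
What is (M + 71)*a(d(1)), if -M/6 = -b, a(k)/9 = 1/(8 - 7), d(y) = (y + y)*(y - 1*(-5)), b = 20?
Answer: 1719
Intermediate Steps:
d(y) = 2*y*(5 + y) (d(y) = (2*y)*(y + 5) = (2*y)*(5 + y) = 2*y*(5 + y))
a(k) = 9 (a(k) = 9/(8 - 7) = 9/1 = 9*1 = 9)
M = 120 (M = -(-6)*20 = -6*(-20) = 120)
(M + 71)*a(d(1)) = (120 + 71)*9 = 191*9 = 1719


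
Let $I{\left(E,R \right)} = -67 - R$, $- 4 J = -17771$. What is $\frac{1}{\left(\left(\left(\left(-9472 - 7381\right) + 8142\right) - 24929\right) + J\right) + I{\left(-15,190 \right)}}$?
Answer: $- \frac{4}{117817} \approx -3.3951 \cdot 10^{-5}$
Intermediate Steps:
$J = \frac{17771}{4}$ ($J = \left(- \frac{1}{4}\right) \left(-17771\right) = \frac{17771}{4} \approx 4442.8$)
$\frac{1}{\left(\left(\left(\left(-9472 - 7381\right) + 8142\right) - 24929\right) + J\right) + I{\left(-15,190 \right)}} = \frac{1}{\left(\left(\left(\left(-9472 - 7381\right) + 8142\right) - 24929\right) + \frac{17771}{4}\right) - 257} = \frac{1}{\left(\left(\left(-16853 + 8142\right) - 24929\right) + \frac{17771}{4}\right) - 257} = \frac{1}{\left(\left(-8711 - 24929\right) + \frac{17771}{4}\right) - 257} = \frac{1}{\left(-33640 + \frac{17771}{4}\right) - 257} = \frac{1}{- \frac{116789}{4} - 257} = \frac{1}{- \frac{117817}{4}} = - \frac{4}{117817}$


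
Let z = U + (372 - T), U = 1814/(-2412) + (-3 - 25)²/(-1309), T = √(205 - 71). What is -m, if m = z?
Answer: -83589503/225522 + √134 ≈ -359.07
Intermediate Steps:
T = √134 ≈ 11.576
U = -304681/225522 (U = 1814*(-1/2412) + (-28)²*(-1/1309) = -907/1206 + 784*(-1/1309) = -907/1206 - 112/187 = -304681/225522 ≈ -1.3510)
z = 83589503/225522 - √134 (z = -304681/225522 + (372 - √134) = 83589503/225522 - √134 ≈ 359.07)
m = 83589503/225522 - √134 ≈ 359.07
-m = -(83589503/225522 - √134) = -83589503/225522 + √134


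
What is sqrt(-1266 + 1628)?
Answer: sqrt(362) ≈ 19.026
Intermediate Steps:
sqrt(-1266 + 1628) = sqrt(362)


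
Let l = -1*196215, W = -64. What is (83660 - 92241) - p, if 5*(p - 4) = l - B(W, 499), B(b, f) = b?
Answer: 153226/5 ≈ 30645.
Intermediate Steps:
l = -196215
p = -196131/5 (p = 4 + (-196215 - 1*(-64))/5 = 4 + (-196215 + 64)/5 = 4 + (⅕)*(-196151) = 4 - 196151/5 = -196131/5 ≈ -39226.)
(83660 - 92241) - p = (83660 - 92241) - 1*(-196131/5) = -8581 + 196131/5 = 153226/5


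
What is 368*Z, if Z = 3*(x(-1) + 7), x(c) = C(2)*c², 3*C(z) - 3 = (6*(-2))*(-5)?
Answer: 30912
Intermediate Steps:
C(z) = 21 (C(z) = 1 + ((6*(-2))*(-5))/3 = 1 + (-12*(-5))/3 = 1 + (⅓)*60 = 1 + 20 = 21)
x(c) = 21*c²
Z = 84 (Z = 3*(21*(-1)² + 7) = 3*(21*1 + 7) = 3*(21 + 7) = 3*28 = 84)
368*Z = 368*84 = 30912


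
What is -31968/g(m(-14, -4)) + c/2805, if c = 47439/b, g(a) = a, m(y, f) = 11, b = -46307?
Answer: -125829100773/43297045 ≈ -2906.2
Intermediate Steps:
c = -47439/46307 (c = 47439/(-46307) = 47439*(-1/46307) = -47439/46307 ≈ -1.0244)
-31968/g(m(-14, -4)) + c/2805 = -31968/11 - 47439/46307/2805 = -31968*1/11 - 47439/46307*1/2805 = -31968/11 - 15813/43297045 = -125829100773/43297045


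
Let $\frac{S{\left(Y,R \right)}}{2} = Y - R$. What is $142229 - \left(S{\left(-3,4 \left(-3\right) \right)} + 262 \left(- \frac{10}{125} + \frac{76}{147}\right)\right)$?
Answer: $\frac{522204653}{3675} \approx 1.421 \cdot 10^{5}$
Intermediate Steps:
$S{\left(Y,R \right)} = - 2 R + 2 Y$ ($S{\left(Y,R \right)} = 2 \left(Y - R\right) = - 2 R + 2 Y$)
$142229 - \left(S{\left(-3,4 \left(-3\right) \right)} + 262 \left(- \frac{10}{125} + \frac{76}{147}\right)\right) = 142229 - \left(\left(- 2 \cdot 4 \left(-3\right) + 2 \left(-3\right)\right) + 262 \left(- \frac{10}{125} + \frac{76}{147}\right)\right) = 142229 - \left(\left(\left(-2\right) \left(-12\right) - 6\right) + 262 \left(\left(-10\right) \frac{1}{125} + 76 \cdot \frac{1}{147}\right)\right) = 142229 - \left(\left(24 - 6\right) + 262 \left(- \frac{2}{25} + \frac{76}{147}\right)\right) = 142229 - \left(18 + 262 \cdot \frac{1606}{3675}\right) = 142229 - \left(18 + \frac{420772}{3675}\right) = 142229 - \frac{486922}{3675} = \frac{522204653}{3675}$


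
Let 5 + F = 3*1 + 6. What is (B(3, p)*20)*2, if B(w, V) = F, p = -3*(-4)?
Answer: 160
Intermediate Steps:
F = 4 (F = -5 + (3*1 + 6) = -5 + (3 + 6) = -5 + 9 = 4)
p = 12
B(w, V) = 4
(B(3, p)*20)*2 = (4*20)*2 = 80*2 = 160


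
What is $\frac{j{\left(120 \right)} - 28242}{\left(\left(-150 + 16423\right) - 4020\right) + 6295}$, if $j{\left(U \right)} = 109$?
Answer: $- \frac{28133}{18548} \approx -1.5168$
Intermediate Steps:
$\frac{j{\left(120 \right)} - 28242}{\left(\left(-150 + 16423\right) - 4020\right) + 6295} = \frac{109 - 28242}{\left(\left(-150 + 16423\right) - 4020\right) + 6295} = - \frac{28133}{\left(16273 - 4020\right) + 6295} = - \frac{28133}{12253 + 6295} = - \frac{28133}{18548}$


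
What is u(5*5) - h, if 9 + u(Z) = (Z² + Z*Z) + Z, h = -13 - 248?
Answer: 1527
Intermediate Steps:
h = -261
u(Z) = -9 + Z + 2*Z² (u(Z) = -9 + ((Z² + Z*Z) + Z) = -9 + ((Z² + Z²) + Z) = -9 + (2*Z² + Z) = -9 + (Z + 2*Z²) = -9 + Z + 2*Z²)
u(5*5) - h = (-9 + 5*5 + 2*(5*5)²) - 1*(-261) = (-9 + 25 + 2*25²) + 261 = (-9 + 25 + 2*625) + 261 = (-9 + 25 + 1250) + 261 = 1266 + 261 = 1527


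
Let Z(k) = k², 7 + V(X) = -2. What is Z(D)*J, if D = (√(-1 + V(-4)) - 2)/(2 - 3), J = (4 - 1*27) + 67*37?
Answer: 2456*(2 - I*√10)² ≈ -14736.0 - 31066.0*I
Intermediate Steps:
V(X) = -9 (V(X) = -7 - 2 = -9)
J = 2456 (J = (4 - 27) + 2479 = -23 + 2479 = 2456)
D = 2 - I*√10 (D = (√(-1 - 9) - 2)/(2 - 3) = (√(-10) - 2)/(-1) = (I*√10 - 2)*(-1) = (-2 + I*√10)*(-1) = 2 - I*√10 ≈ 2.0 - 3.1623*I)
Z(D)*J = (2 - I*√10)²*2456 = 2456*(2 - I*√10)²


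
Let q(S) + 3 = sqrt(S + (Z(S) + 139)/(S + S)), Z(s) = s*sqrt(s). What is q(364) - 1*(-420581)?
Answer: 420578 + sqrt(48253842 + 132496*sqrt(91))/364 ≈ 4.2060e+5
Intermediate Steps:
Z(s) = s**(3/2)
q(S) = -3 + sqrt(S + (139 + S**(3/2))/(2*S)) (q(S) = -3 + sqrt(S + (S**(3/2) + 139)/(S + S)) = -3 + sqrt(S + (139 + S**(3/2))/((2*S))) = -3 + sqrt(S + (139 + S**(3/2))*(1/(2*S))) = -3 + sqrt(S + (139 + S**(3/2))/(2*S)))
q(364) - 1*(-420581) = (-3 + sqrt(2*sqrt(364) + 4*364 + 278/364)/2) - 1*(-420581) = (-3 + sqrt(2*(2*sqrt(91)) + 1456 + 278*(1/364))/2) + 420581 = (-3 + sqrt(4*sqrt(91) + 1456 + 139/182)/2) + 420581 = (-3 + sqrt(265131/182 + 4*sqrt(91))/2) + 420581 = 420578 + sqrt(265131/182 + 4*sqrt(91))/2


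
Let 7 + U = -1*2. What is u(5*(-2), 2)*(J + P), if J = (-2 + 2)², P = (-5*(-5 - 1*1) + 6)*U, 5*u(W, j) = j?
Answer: -648/5 ≈ -129.60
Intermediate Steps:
u(W, j) = j/5
U = -9 (U = -7 - 1*2 = -7 - 2 = -9)
P = -324 (P = (-5*(-5 - 1*1) + 6)*(-9) = (-5*(-5 - 1) + 6)*(-9) = (-5*(-6) + 6)*(-9) = (30 + 6)*(-9) = 36*(-9) = -324)
J = 0 (J = 0² = 0)
u(5*(-2), 2)*(J + P) = ((⅕)*2)*(0 - 324) = (⅖)*(-324) = -648/5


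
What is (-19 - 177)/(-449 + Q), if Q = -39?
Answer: 49/122 ≈ 0.40164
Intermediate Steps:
(-19 - 177)/(-449 + Q) = (-19 - 177)/(-449 - 39) = -196/(-488) = -196*(-1/488) = 49/122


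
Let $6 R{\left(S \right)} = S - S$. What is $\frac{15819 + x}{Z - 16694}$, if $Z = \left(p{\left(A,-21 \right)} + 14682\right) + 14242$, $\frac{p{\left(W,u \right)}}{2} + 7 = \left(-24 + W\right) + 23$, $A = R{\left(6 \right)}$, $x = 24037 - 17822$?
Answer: $\frac{11017}{6107} \approx 1.804$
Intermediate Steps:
$R{\left(S \right)} = 0$ ($R{\left(S \right)} = \frac{S - S}{6} = \frac{1}{6} \cdot 0 = 0$)
$x = 6215$
$A = 0$
$p{\left(W,u \right)} = -16 + 2 W$ ($p{\left(W,u \right)} = -14 + 2 \left(\left(-24 + W\right) + 23\right) = -14 + 2 \left(-1 + W\right) = -14 + \left(-2 + 2 W\right) = -16 + 2 W$)
$Z = 28908$ ($Z = \left(\left(-16 + 2 \cdot 0\right) + 14682\right) + 14242 = \left(\left(-16 + 0\right) + 14682\right) + 14242 = \left(-16 + 14682\right) + 14242 = 14666 + 14242 = 28908$)
$\frac{15819 + x}{Z - 16694} = \frac{15819 + 6215}{28908 - 16694} = \frac{22034}{12214} = 22034 \cdot \frac{1}{12214} = \frac{11017}{6107}$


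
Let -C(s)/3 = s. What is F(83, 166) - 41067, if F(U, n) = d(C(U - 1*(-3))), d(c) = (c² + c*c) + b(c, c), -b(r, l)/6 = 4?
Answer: 92037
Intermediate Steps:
C(s) = -3*s
b(r, l) = -24 (b(r, l) = -6*4 = -24)
d(c) = -24 + 2*c² (d(c) = (c² + c*c) - 24 = (c² + c²) - 24 = 2*c² - 24 = -24 + 2*c²)
F(U, n) = -24 + 2*(-9 - 3*U)² (F(U, n) = -24 + 2*(-3*(U - 1*(-3)))² = -24 + 2*(-3*(U + 3))² = -24 + 2*(-3*(3 + U))² = -24 + 2*(-9 - 3*U)²)
F(83, 166) - 41067 = (138 + 18*83² + 108*83) - 41067 = (138 + 18*6889 + 8964) - 41067 = (138 + 124002 + 8964) - 41067 = 133104 - 41067 = 92037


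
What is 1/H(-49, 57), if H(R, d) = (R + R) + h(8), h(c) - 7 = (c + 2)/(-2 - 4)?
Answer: -3/278 ≈ -0.010791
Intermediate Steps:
h(c) = 20/3 - c/6 (h(c) = 7 + (c + 2)/(-2 - 4) = 7 + (2 + c)/(-6) = 7 + (2 + c)*(-⅙) = 7 + (-⅓ - c/6) = 20/3 - c/6)
H(R, d) = 16/3 + 2*R (H(R, d) = (R + R) + (20/3 - ⅙*8) = 2*R + (20/3 - 4/3) = 2*R + 16/3 = 16/3 + 2*R)
1/H(-49, 57) = 1/(16/3 + 2*(-49)) = 1/(16/3 - 98) = 1/(-278/3) = -3/278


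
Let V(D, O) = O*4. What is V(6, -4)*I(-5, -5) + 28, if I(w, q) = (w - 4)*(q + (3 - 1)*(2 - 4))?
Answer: -1268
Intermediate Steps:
V(D, O) = 4*O
I(w, q) = (-4 + q)*(-4 + w) (I(w, q) = (-4 + w)*(q + 2*(-2)) = (-4 + w)*(q - 4) = (-4 + w)*(-4 + q) = (-4 + q)*(-4 + w))
V(6, -4)*I(-5, -5) + 28 = (4*(-4))*(16 - 4*(-5) - 4*(-5) - 5*(-5)) + 28 = -16*(16 + 20 + 20 + 25) + 28 = -16*81 + 28 = -1296 + 28 = -1268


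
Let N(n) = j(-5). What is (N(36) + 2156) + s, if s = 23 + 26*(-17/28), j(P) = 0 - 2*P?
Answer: 30425/14 ≈ 2173.2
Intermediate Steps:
j(P) = -2*P
N(n) = 10 (N(n) = -2*(-5) = 10)
s = 101/14 (s = 23 + 26*(-17*1/28) = 23 + 26*(-17/28) = 23 - 221/14 = 101/14 ≈ 7.2143)
(N(36) + 2156) + s = (10 + 2156) + 101/14 = 2166 + 101/14 = 30425/14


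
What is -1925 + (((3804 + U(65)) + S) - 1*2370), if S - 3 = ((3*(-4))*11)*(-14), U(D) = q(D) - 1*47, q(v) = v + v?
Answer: 1443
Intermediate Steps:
q(v) = 2*v
U(D) = -47 + 2*D (U(D) = 2*D - 1*47 = 2*D - 47 = -47 + 2*D)
S = 1851 (S = 3 + ((3*(-4))*11)*(-14) = 3 - 12*11*(-14) = 3 - 132*(-14) = 3 + 1848 = 1851)
-1925 + (((3804 + U(65)) + S) - 1*2370) = -1925 + (((3804 + (-47 + 2*65)) + 1851) - 1*2370) = -1925 + (((3804 + (-47 + 130)) + 1851) - 2370) = -1925 + (((3804 + 83) + 1851) - 2370) = -1925 + ((3887 + 1851) - 2370) = -1925 + (5738 - 2370) = -1925 + 3368 = 1443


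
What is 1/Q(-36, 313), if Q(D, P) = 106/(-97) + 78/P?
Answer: -30361/25612 ≈ -1.1854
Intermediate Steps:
Q(D, P) = -106/97 + 78/P (Q(D, P) = 106*(-1/97) + 78/P = -106/97 + 78/P)
1/Q(-36, 313) = 1/(-106/97 + 78/313) = 1/(-25612/30361) = -30361/25612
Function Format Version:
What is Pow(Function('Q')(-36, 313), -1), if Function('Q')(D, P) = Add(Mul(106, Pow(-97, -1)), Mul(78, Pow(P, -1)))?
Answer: Rational(-30361, 25612) ≈ -1.1854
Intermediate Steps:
Function('Q')(D, P) = Add(Rational(-106, 97), Mul(78, Pow(P, -1))) (Function('Q')(D, P) = Add(Mul(106, Rational(-1, 97)), Mul(78, Pow(P, -1))) = Add(Rational(-106, 97), Mul(78, Pow(P, -1))))
Pow(Function('Q')(-36, 313), -1) = Pow(Add(Rational(-106, 97), Mul(78, Pow(313, -1))), -1) = Pow(Add(Rational(-106, 97), Mul(78, Rational(1, 313))), -1) = Pow(Add(Rational(-106, 97), Rational(78, 313)), -1) = Pow(Rational(-25612, 30361), -1) = Rational(-30361, 25612)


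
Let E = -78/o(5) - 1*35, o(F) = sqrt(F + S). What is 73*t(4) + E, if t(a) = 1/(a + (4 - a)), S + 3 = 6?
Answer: -67/4 - 39*sqrt(2)/2 ≈ -44.327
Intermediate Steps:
S = 3 (S = -3 + 6 = 3)
o(F) = sqrt(3 + F) (o(F) = sqrt(F + 3) = sqrt(3 + F))
t(a) = 1/4
E = -35 - 39*sqrt(2)/2 (E = -78/sqrt(3 + 5) - 1*35 = -78*sqrt(2)/4 - 35 = -39*sqrt(2)/2 - 35 = -35 - 39*sqrt(2)/2 ≈ -62.577)
73*t(4) + E = 73*(1/4) + (-35 - 39*sqrt(2)/2) = 73/4 + (-35 - 39*sqrt(2)/2) = -67/4 - 39*sqrt(2)/2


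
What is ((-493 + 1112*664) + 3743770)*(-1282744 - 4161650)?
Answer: -24399841148130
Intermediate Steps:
((-493 + 1112*664) + 3743770)*(-1282744 - 4161650) = ((-493 + 738368) + 3743770)*(-5444394) = (737875 + 3743770)*(-5444394) = 4481645*(-5444394) = -24399841148130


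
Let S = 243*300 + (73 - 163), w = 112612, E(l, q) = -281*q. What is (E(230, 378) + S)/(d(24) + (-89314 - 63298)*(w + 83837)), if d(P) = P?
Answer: 2784/2498372897 ≈ 1.1143e-6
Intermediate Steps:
S = 72810 (S = 72900 - 90 = 72810)
(E(230, 378) + S)/(d(24) + (-89314 - 63298)*(w + 83837)) = (-281*378 + 72810)/(24 + (-89314 - 63298)*(112612 + 83837)) = (-106218 + 72810)/(24 - 152612*196449) = -33408/(24 - 29980474788) = -33408/(-29980474764) = -33408*(-1/29980474764) = 2784/2498372897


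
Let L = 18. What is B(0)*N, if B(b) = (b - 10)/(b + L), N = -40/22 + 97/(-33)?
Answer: 785/297 ≈ 2.6431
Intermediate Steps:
N = -157/33 (N = -40*1/22 + 97*(-1/33) = -20/11 - 97/33 = -157/33 ≈ -4.7576)
B(b) = (-10 + b)/(18 + b) (B(b) = (b - 10)/(b + 18) = (-10 + b)/(18 + b))
B(0)*N = ((-10 + 0)/(18 + 0))*(-157/33) = (-10/18)*(-157/33) = ((1/18)*(-10))*(-157/33) = -5/9*(-157/33) = 785/297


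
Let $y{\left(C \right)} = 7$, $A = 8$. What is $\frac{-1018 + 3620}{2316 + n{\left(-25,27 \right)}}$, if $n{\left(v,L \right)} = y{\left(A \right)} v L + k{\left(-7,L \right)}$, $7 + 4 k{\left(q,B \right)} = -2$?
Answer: $- \frac{10408}{9645} \approx -1.0791$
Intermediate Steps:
$k{\left(q,B \right)} = - \frac{9}{4}$ ($k{\left(q,B \right)} = - \frac{7}{4} + \frac{1}{4} \left(-2\right) = - \frac{7}{4} - \frac{1}{2} = - \frac{9}{4}$)
$n{\left(v,L \right)} = - \frac{9}{4} + 7 L v$ ($n{\left(v,L \right)} = 7 v L - \frac{9}{4} = 7 L v - \frac{9}{4} = - \frac{9}{4} + 7 L v$)
$\frac{-1018 + 3620}{2316 + n{\left(-25,27 \right)}} = \frac{-1018 + 3620}{2316 + \left(- \frac{9}{4} + 7 \cdot 27 \left(-25\right)\right)} = \frac{2602}{2316 - \frac{18909}{4}} = \frac{2602}{- \frac{9645}{4}} = 2602 \left(- \frac{4}{9645}\right) = - \frac{10408}{9645}$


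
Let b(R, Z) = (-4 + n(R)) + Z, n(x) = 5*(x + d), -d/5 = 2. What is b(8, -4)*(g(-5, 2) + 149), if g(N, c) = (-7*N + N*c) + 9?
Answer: -3294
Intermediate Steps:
d = -10 (d = -5*2 = -10)
n(x) = -50 + 5*x (n(x) = 5*(x - 10) = 5*(-10 + x) = -50 + 5*x)
g(N, c) = 9 - 7*N + N*c
b(R, Z) = -54 + Z + 5*R (b(R, Z) = (-4 + (-50 + 5*R)) + Z = (-54 + 5*R) + Z = -54 + Z + 5*R)
b(8, -4)*(g(-5, 2) + 149) = (-54 - 4 + 5*8)*((9 - 7*(-5) - 5*2) + 149) = (-54 - 4 + 40)*((9 + 35 - 10) + 149) = -18*(34 + 149) = -18*183 = -3294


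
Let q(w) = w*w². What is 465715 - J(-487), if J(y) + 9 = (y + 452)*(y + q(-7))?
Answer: 436674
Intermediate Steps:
q(w) = w³
J(y) = -9 + (-343 + y)*(452 + y) (J(y) = -9 + (y + 452)*(y + (-7)³) = -9 + (452 + y)*(y - 343) = -9 + (452 + y)*(-343 + y) = -9 + (-343 + y)*(452 + y))
465715 - J(-487) = 465715 - (-155045 + (-487)² + 109*(-487)) = 465715 - (-155045 + 237169 - 53083) = 465715 - 1*29041 = 465715 - 29041 = 436674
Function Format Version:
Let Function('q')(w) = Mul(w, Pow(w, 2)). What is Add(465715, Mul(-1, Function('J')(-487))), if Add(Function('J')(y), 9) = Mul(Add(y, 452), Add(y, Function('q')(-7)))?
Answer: 436674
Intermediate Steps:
Function('q')(w) = Pow(w, 3)
Function('J')(y) = Add(-9, Mul(Add(-343, y), Add(452, y))) (Function('J')(y) = Add(-9, Mul(Add(y, 452), Add(y, Pow(-7, 3)))) = Add(-9, Mul(Add(452, y), Add(y, -343))) = Add(-9, Mul(Add(452, y), Add(-343, y))) = Add(-9, Mul(Add(-343, y), Add(452, y))))
Add(465715, Mul(-1, Function('J')(-487))) = Add(465715, Mul(-1, Add(-155045, Pow(-487, 2), Mul(109, -487)))) = Add(465715, Mul(-1, Add(-155045, 237169, -53083))) = Add(465715, Mul(-1, 29041)) = Add(465715, -29041) = 436674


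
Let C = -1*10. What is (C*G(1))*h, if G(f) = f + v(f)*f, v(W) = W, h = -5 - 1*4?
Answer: 180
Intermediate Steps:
h = -9 (h = -5 - 4 = -9)
C = -10
G(f) = f + f² (G(f) = f + f*f = f + f²)
(C*G(1))*h = -10*(1 + 1)*(-9) = -10*2*(-9) = -20*(-9) = 180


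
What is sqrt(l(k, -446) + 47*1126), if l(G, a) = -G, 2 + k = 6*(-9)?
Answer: sqrt(52978) ≈ 230.17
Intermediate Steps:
k = -56 (k = -2 + 6*(-9) = -2 - 54 = -56)
sqrt(l(k, -446) + 47*1126) = sqrt(-1*(-56) + 47*1126) = sqrt(56 + 52922) = sqrt(52978)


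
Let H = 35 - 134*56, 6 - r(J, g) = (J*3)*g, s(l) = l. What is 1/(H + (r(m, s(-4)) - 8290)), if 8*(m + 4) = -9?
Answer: -2/31629 ≈ -6.3233e-5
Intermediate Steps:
m = -41/8 (m = -4 + (⅛)*(-9) = -4 - 9/8 = -41/8 ≈ -5.1250)
r(J, g) = 6 - 3*J*g (r(J, g) = 6 - J*3*g = 6 - 3*J*g)
H = -7469 (H = 35 - 7504 = -7469)
1/(H + (r(m, s(-4)) - 8290)) = 1/(-7469 + ((6 - 3*(-41/8)*(-4)) - 8290)) = 1/(-7469 + ((6 - 123/2) - 8290)) = 1/(-7469 + (-111/2 - 8290)) = 1/(-7469 - 16691/2) = 1/(-31629/2) = -2/31629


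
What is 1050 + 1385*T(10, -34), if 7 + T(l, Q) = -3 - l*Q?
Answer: 458100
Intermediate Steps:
T(l, Q) = -10 - Q*l (T(l, Q) = -7 + (-3 - l*Q) = -7 + (-3 - Q*l) = -10 - Q*l)
1050 + 1385*T(10, -34) = 1050 + 1385*(-10 - 1*(-34)*10) = 1050 + 1385*(-10 + 340) = 1050 + 1385*330 = 1050 + 457050 = 458100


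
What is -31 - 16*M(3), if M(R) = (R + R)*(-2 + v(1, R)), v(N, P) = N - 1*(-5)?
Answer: -415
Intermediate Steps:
v(N, P) = 5 + N (v(N, P) = N + 5 = 5 + N)
M(R) = 8*R (M(R) = (R + R)*(-2 + (5 + 1)) = (2*R)*(-2 + 6) = (2*R)*4 = 8*R)
-31 - 16*M(3) = -31 - 128*3 = -31 - 16*24 = -31 - 384 = -415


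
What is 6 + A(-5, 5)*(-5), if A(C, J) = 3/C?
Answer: 9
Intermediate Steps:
6 + A(-5, 5)*(-5) = 6 + (3/(-5))*(-5) = 6 + (3*(-1/5))*(-5) = 6 - 3/5*(-5) = 6 + 3 = 9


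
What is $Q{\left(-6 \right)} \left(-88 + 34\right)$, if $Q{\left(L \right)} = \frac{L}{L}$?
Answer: $-54$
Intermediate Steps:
$Q{\left(L \right)} = 1$
$Q{\left(-6 \right)} \left(-88 + 34\right) = 1 \left(-88 + 34\right) = 1 \left(-54\right) = -54$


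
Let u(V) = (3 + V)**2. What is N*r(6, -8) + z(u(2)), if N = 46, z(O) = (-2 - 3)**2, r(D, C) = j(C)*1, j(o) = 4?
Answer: 209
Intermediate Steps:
r(D, C) = 4 (r(D, C) = 4*1 = 4)
z(O) = 25 (z(O) = (-5)**2 = 25)
N*r(6, -8) + z(u(2)) = 46*4 + 25 = 184 + 25 = 209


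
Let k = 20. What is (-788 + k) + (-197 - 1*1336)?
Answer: -2301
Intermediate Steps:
(-788 + k) + (-197 - 1*1336) = (-788 + 20) + (-197 - 1*1336) = -768 + (-197 - 1336) = -768 - 1533 = -2301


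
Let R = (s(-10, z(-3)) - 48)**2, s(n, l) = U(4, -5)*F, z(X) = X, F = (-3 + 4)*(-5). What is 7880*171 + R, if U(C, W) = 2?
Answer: 1350844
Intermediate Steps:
F = -5 (F = 1*(-5) = -5)
s(n, l) = -10 (s(n, l) = 2*(-5) = -10)
R = 3364 (R = (-10 - 48)**2 = (-58)**2 = 3364)
7880*171 + R = 7880*171 + 3364 = 1347480 + 3364 = 1350844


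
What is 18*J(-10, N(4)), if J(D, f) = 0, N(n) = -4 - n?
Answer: 0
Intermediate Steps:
18*J(-10, N(4)) = 18*0 = 0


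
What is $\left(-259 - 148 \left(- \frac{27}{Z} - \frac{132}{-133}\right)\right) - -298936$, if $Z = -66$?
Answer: $\frac{436660977}{1463} \approx 2.9847 \cdot 10^{5}$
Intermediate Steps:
$\left(-259 - 148 \left(- \frac{27}{Z} - \frac{132}{-133}\right)\right) - -298936 = \left(-259 - 148 \left(- \frac{27}{-66} - \frac{132}{-133}\right)\right) - -298936 = \left(-259 - 148 \left(\left(-27\right) \left(- \frac{1}{66}\right) - - \frac{132}{133}\right)\right) + 298936 = \left(-259 - 148 \left(\frac{9}{22} + \frac{132}{133}\right)\right) + 298936 = \left(-259 - \frac{303474}{1463}\right) + 298936 = - \frac{682391}{1463} + 298936 = \frac{436660977}{1463}$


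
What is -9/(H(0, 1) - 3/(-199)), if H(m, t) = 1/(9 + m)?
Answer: -16119/226 ≈ -71.323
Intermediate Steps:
-9/(H(0, 1) - 3/(-199)) = -9/(1/(9 + 0) - 3/(-199)) = -9/(1/9 - 3*(-1/199)) = -9/(⅑ + 3/199) = -9/226/1791 = -9*1791/226 = -16119/226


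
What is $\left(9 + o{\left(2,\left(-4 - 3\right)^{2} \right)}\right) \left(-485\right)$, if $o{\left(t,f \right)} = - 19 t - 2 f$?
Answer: $61595$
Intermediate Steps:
$\left(9 + o{\left(2,\left(-4 - 3\right)^{2} \right)}\right) \left(-485\right) = \left(9 - \left(38 + 2 \left(-4 - 3\right)^{2}\right)\right) \left(-485\right) = \left(9 - \left(38 + 2 \left(-7\right)^{2}\right)\right) \left(-485\right) = \left(9 - 136\right) \left(-485\right) = \left(-127\right) \left(-485\right) = 61595$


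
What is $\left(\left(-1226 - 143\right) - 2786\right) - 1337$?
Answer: $-5492$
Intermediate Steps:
$\left(\left(-1226 - 143\right) - 2786\right) - 1337 = \left(-1369 - 2786\right) - 1337 = -4155 - 1337 = -5492$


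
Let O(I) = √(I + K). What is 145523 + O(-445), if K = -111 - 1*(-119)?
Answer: 145523 + I*√437 ≈ 1.4552e+5 + 20.905*I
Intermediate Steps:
K = 8 (K = -111 + 119 = 8)
O(I) = √(8 + I) (O(I) = √(I + 8) = √(8 + I))
145523 + O(-445) = 145523 + √(8 - 445) = 145523 + √(-437) = 145523 + I*√437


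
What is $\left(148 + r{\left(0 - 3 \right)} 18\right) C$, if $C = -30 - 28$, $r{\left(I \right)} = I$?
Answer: $-5452$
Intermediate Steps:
$C = -58$
$\left(148 + r{\left(0 - 3 \right)} 18\right) C = \left(148 + \left(0 - 3\right) 18\right) \left(-58\right) = \left(148 - 54\right) \left(-58\right) = 94 \left(-58\right) = -5452$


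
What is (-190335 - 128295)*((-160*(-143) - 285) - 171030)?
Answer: 47295844050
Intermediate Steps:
(-190335 - 128295)*((-160*(-143) - 285) - 171030) = -318630*((22880 - 285) - 171030) = -318630*(22595 - 171030) = -318630*(-148435) = 47295844050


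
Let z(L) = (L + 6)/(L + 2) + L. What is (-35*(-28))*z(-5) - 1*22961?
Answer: -84563/3 ≈ -28188.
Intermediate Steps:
z(L) = L + (6 + L)/(2 + L) (z(L) = (6 + L)/(2 + L) + L = L + (6 + L)/(2 + L))
(-35*(-28))*z(-5) - 1*22961 = (-35*(-28))*((6 + (-5)**2 + 3*(-5))/(2 - 5)) - 1*22961 = 980*((6 + 25 - 15)/(-3)) - 22961 = 980*(-1/3*16) - 22961 = 980*(-16/3) - 22961 = -15680/3 - 22961 = -84563/3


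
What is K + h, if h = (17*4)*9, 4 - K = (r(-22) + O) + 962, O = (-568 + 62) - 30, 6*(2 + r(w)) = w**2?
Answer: 334/3 ≈ 111.33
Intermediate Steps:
r(w) = -2 + w**2/6
O = -536 (O = -506 - 30 = -536)
K = -1502/3 (K = 4 - (((-2 + (1/6)*(-22)**2) - 536) + 962) = 4 - (((-2 + (1/6)*484) - 536) + 962) = 4 - (((-2 + 242/3) - 536) + 962) = 4 - ((236/3 - 536) + 962) = 4 - (-1372/3 + 962) = 4 - 1*1514/3 = 4 - 1514/3 = -1502/3 ≈ -500.67)
h = 612 (h = 68*9 = 612)
K + h = -1502/3 + 612 = 334/3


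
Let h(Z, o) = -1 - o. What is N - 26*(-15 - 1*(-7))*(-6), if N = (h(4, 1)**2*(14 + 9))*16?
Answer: 224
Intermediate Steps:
N = 1472 (N = ((-1 - 1*1)**2*(14 + 9))*16 = ((-1 - 1)**2*23)*16 = ((-2)**2*23)*16 = (4*23)*16 = 92*16 = 1472)
N - 26*(-15 - 1*(-7))*(-6) = 1472 - 26*(-15 - 1*(-7))*(-6) = 1472 - 26*(-15 + 7)*(-6) = 1472 - 26*(-8)*(-6) = 1472 - (-208)*(-6) = 1472 - 1*1248 = 1472 - 1248 = 224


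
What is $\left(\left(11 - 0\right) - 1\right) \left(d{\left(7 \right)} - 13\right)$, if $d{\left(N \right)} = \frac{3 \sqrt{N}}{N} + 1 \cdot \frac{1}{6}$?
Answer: $- \frac{385}{3} + \frac{30 \sqrt{7}}{7} \approx -116.99$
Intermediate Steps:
$d{\left(N \right)} = \frac{1}{6} + \frac{3}{\sqrt{N}}$ ($d{\left(N \right)} = \frac{3}{\sqrt{N}} + 1 \cdot \frac{1}{6} = \frac{3}{\sqrt{N}} + \frac{1}{6} = \frac{1}{6} + \frac{3}{\sqrt{N}}$)
$\left(\left(11 - 0\right) - 1\right) \left(d{\left(7 \right)} - 13\right) = \left(\left(11 - 0\right) - 1\right) \left(\left(\frac{1}{6} + \frac{3}{\sqrt{7}}\right) - 13\right) = \left(\left(11 + 0\right) - 1\right) \left(\left(\frac{1}{6} + 3 \frac{\sqrt{7}}{7}\right) - 13\right) = \left(11 - 1\right) \left(\left(\frac{1}{6} + \frac{3 \sqrt{7}}{7}\right) - 13\right) = 10 \left(- \frac{77}{6} + \frac{3 \sqrt{7}}{7}\right) = - \frac{385}{3} + \frac{30 \sqrt{7}}{7}$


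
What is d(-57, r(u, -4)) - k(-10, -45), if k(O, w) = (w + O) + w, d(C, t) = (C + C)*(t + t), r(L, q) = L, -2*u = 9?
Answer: 1126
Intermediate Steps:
u = -9/2 (u = -½*9 = -9/2 ≈ -4.5000)
d(C, t) = 4*C*t (d(C, t) = (2*C)*(2*t) = 4*C*t)
k(O, w) = O + 2*w (k(O, w) = (O + w) + w = O + 2*w)
d(-57, r(u, -4)) - k(-10, -45) = 4*(-57)*(-9/2) - (-10 + 2*(-45)) = 1026 - (-10 - 90) = 1026 - 1*(-100) = 1026 + 100 = 1126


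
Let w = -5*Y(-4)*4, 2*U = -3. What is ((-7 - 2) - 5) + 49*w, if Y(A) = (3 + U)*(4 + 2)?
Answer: -8834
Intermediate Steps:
U = -3/2 (U = (½)*(-3) = -3/2 ≈ -1.5000)
Y(A) = 9 (Y(A) = (3 - 3/2)*(4 + 2) = (3/2)*6 = 9)
w = -180 (w = -5*9*4 = -45*4 = -180)
((-7 - 2) - 5) + 49*w = ((-7 - 2) - 5) + 49*(-180) = (-9 - 5) - 8820 = -14 - 8820 = -8834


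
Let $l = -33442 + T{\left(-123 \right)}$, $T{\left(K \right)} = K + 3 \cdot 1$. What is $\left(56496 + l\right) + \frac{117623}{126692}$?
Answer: $\frac{2905671951}{126692} \approx 22935.0$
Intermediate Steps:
$T{\left(K \right)} = 3 + K$ ($T{\left(K \right)} = K + 3 = 3 + K$)
$l = -33562$ ($l = -33442 + \left(3 - 123\right) = -33442 - 120 = -33562$)
$\left(56496 + l\right) + \frac{117623}{126692} = \left(56496 - 33562\right) + \frac{117623}{126692} = 22934 + 117623 \cdot \frac{1}{126692} = 22934 + \frac{117623}{126692} = \frac{2905671951}{126692}$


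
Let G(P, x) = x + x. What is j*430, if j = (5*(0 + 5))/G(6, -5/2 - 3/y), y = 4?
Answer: -21500/13 ≈ -1653.8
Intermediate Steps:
G(P, x) = 2*x
j = -50/13 (j = (5*(0 + 5))/((2*(-5/2 - 3/4))) = (5*5)/((2*(-5*1/2 - 3*1/4))) = 25/((2*(-5/2 - 3/4))) = 25/((2*(-13/4))) = 25/(-13/2) = 25*(-2/13) = -50/13 ≈ -3.8462)
j*430 = -50/13*430 = -21500/13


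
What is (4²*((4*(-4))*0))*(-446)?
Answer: 0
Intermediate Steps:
(4²*((4*(-4))*0))*(-446) = (16*(-16*0))*(-446) = (16*0)*(-446) = 0*(-446) = 0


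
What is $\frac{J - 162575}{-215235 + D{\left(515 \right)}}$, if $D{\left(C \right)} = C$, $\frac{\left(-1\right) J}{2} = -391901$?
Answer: $- \frac{621227}{214720} \approx -2.8932$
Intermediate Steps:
$J = 783802$ ($J = \left(-2\right) \left(-391901\right) = 783802$)
$\frac{J - 162575}{-215235 + D{\left(515 \right)}} = \frac{783802 - 162575}{-215235 + 515} = \frac{621227}{-214720} = 621227 \left(- \frac{1}{214720}\right) = - \frac{621227}{214720}$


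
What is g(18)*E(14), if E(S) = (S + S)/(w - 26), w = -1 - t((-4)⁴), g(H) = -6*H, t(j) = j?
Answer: 3024/283 ≈ 10.686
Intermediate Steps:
w = -257 (w = -1 - 1*(-4)⁴ = -1 - 1*256 = -1 - 256 = -257)
E(S) = -2*S/283 (E(S) = (S + S)/(-257 - 26) = (2*S)/(-283) = (2*S)*(-1/283) = -2*S/283)
g(18)*E(14) = (-6*18)*(-2/283*14) = -108*(-28/283) = 3024/283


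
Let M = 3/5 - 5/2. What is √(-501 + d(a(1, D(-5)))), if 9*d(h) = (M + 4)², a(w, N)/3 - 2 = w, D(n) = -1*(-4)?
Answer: I*√50051/10 ≈ 22.372*I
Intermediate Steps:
M = -19/10 (M = 3*(⅕) - 5*½ = ⅗ - 5/2 = -19/10 ≈ -1.9000)
D(n) = 4
a(w, N) = 6 + 3*w
d(h) = 49/100 (d(h) = (-19/10 + 4)²/9 = (21/10)²/9 = (⅑)*(441/100) = 49/100)
√(-501 + d(a(1, D(-5)))) = √(-501 + 49/100) = √(-50051/100) = I*√50051/10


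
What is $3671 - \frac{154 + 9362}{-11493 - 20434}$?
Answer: $\frac{117213533}{31927} \approx 3671.3$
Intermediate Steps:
$3671 - \frac{154 + 9362}{-11493 - 20434} = 3671 - \frac{9516}{-31927} = 3671 - 9516 \left(- \frac{1}{31927}\right) = 3671 - - \frac{9516}{31927} = 3671 + \frac{9516}{31927} = \frac{117213533}{31927}$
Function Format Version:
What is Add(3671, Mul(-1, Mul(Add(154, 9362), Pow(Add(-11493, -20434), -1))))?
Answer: Rational(117213533, 31927) ≈ 3671.3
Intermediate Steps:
Add(3671, Mul(-1, Mul(Add(154, 9362), Pow(Add(-11493, -20434), -1)))) = Add(3671, Mul(-1, Mul(9516, Pow(-31927, -1)))) = Add(3671, Mul(-1, Mul(9516, Rational(-1, 31927)))) = Add(3671, Mul(-1, Rational(-9516, 31927))) = Add(3671, Rational(9516, 31927)) = Rational(117213533, 31927)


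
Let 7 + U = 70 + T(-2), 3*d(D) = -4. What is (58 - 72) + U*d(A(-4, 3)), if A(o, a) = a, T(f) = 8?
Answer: -326/3 ≈ -108.67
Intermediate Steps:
d(D) = -4/3 (d(D) = (⅓)*(-4) = -4/3)
U = 71 (U = -7 + (70 + 8) = -7 + 78 = 71)
(58 - 72) + U*d(A(-4, 3)) = (58 - 72) + 71*(-4/3) = -14 - 284/3 = -326/3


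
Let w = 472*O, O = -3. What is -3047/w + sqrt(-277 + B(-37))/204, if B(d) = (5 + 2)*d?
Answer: 3047/1416 + I*sqrt(134)/102 ≈ 2.1518 + 0.11349*I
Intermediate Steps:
B(d) = 7*d
w = -1416 (w = 472*(-3) = -1416)
-3047/w + sqrt(-277 + B(-37))/204 = -3047/(-1416) + sqrt(-277 + 7*(-37))/204 = -3047*(-1/1416) + sqrt(-277 - 259)*(1/204) = 3047/1416 + sqrt(-536)*(1/204) = 3047/1416 + (2*I*sqrt(134))*(1/204) = 3047/1416 + I*sqrt(134)/102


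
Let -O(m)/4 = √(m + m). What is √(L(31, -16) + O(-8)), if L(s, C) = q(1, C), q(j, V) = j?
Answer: √(1 - 16*I) ≈ 2.9182 - 2.7415*I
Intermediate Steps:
O(m) = -4*√2*√m (O(m) = -4*√(m + m) = -4*√2*√m)
L(s, C) = 1
√(L(31, -16) + O(-8)) = √(1 - 4*√2*√(-8)) = √(1 - 4*√2*2*I*√2) = √(1 - 16*I)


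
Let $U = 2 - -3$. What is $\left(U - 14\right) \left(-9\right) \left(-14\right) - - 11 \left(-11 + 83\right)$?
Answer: $-342$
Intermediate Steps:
$U = 5$ ($U = 2 + 3 = 5$)
$\left(U - 14\right) \left(-9\right) \left(-14\right) - - 11 \left(-11 + 83\right) = \left(5 - 14\right) \left(-9\right) \left(-14\right) - - 11 \left(-11 + 83\right) = \left(-9\right) \left(-9\right) \left(-14\right) - \left(-11\right) 72 = 81 \left(-14\right) - -792 = -1134 + 792 = -342$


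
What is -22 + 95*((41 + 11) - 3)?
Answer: 4633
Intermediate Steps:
-22 + 95*((41 + 11) - 3) = -22 + 95*(52 - 3) = -22 + 95*49 = -22 + 4655 = 4633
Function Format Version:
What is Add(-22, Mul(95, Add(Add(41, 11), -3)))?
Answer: 4633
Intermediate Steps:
Add(-22, Mul(95, Add(Add(41, 11), -3))) = Add(-22, Mul(95, Add(52, -3))) = Add(-22, Mul(95, 49)) = Add(-22, 4655) = 4633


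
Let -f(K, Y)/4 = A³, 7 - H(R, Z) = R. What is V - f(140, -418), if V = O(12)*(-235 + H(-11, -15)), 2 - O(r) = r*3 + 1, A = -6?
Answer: 6731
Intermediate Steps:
H(R, Z) = 7 - R
O(r) = 1 - 3*r (O(r) = 2 - (r*3 + 1) = 2 - (3*r + 1) = 2 - (1 + 3*r) = 2 + (-1 - 3*r) = 1 - 3*r)
f(K, Y) = 864 (f(K, Y) = -4*(-6)³ = -4*(-216) = 864)
V = 7595 (V = (1 - 3*12)*(-235 + (7 - 1*(-11))) = (1 - 36)*(-235 + (7 + 11)) = -35*(-235 + 18) = -35*(-217) = 7595)
V - f(140, -418) = 7595 - 1*864 = 7595 - 864 = 6731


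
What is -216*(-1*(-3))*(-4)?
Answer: 2592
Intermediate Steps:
-216*(-1*(-3))*(-4) = -648*(-4) = -216*(-12) = 2592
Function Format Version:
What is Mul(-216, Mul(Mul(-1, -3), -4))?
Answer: 2592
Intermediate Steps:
Mul(-216, Mul(Mul(-1, -3), -4)) = Mul(-216, Mul(3, -4)) = Mul(-216, -12) = 2592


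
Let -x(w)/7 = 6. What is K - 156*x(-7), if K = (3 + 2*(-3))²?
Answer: 6561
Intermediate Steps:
x(w) = -42 (x(w) = -7*6 = -42)
K = 9 (K = (3 - 6)² = (-3)² = 9)
K - 156*x(-7) = 9 - 156*(-42) = 9 + 6552 = 6561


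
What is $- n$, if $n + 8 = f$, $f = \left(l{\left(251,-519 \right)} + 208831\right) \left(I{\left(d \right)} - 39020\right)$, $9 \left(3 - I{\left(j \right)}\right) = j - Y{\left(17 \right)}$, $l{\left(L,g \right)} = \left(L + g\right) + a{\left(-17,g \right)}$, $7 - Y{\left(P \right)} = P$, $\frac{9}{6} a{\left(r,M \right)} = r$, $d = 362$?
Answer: $\frac{73311124697}{9} \approx 8.1457 \cdot 10^{9}$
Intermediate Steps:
$a{\left(r,M \right)} = \frac{2 r}{3}$
$Y{\left(P \right)} = 7 - P$
$l{\left(L,g \right)} = - \frac{34}{3} + L + g$ ($l{\left(L,g \right)} = \left(L + g\right) + \frac{2}{3} \left(-17\right) = \left(L + g\right) - \frac{34}{3} = - \frac{34}{3} + L + g$)
$I{\left(j \right)} = \frac{17}{9} - \frac{j}{9}$ ($I{\left(j \right)} = 3 - \frac{j - \left(7 - 17\right)}{9} = 3 - \frac{j - -10}{9} = 3 - \frac{j + 10}{9} = 3 - \frac{10 + j}{9} = 3 - \left(\frac{10}{9} + \frac{j}{9}\right) = \frac{17}{9} - \frac{j}{9}$)
$f = - \frac{73311124625}{9}$ ($f = \left(\left(- \frac{34}{3} + 251 - 519\right) + 208831\right) \left(\left(\frac{17}{9} - \frac{362}{9}\right) - 39020\right) = \left(- \frac{838}{3} + 208831\right) \left(\left(\frac{17}{9} - \frac{362}{9}\right) - 39020\right) = \frac{625655 \left(- \frac{115}{3} - 39020\right)}{3} = \frac{625655}{3} \left(- \frac{117175}{3}\right) = - \frac{73311124625}{9} \approx -8.1457 \cdot 10^{9}$)
$n = - \frac{73311124697}{9}$ ($n = -8 - \frac{73311124625}{9} = - \frac{73311124697}{9} \approx -8.1457 \cdot 10^{9}$)
$- n = \left(-1\right) \left(- \frac{73311124697}{9}\right) = \frac{73311124697}{9}$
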